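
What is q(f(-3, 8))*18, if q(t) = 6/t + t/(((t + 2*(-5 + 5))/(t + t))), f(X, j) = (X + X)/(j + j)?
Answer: -603/2 ≈ -301.50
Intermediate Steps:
f(X, j) = X/j (f(X, j) = (2*X)/((2*j)) = (2*X)*(1/(2*j)) = X/j)
q(t) = 2*t + 6/t (q(t) = 6/t + t/(((t + 2*0)/((2*t)))) = 6/t + t/(((t + 0)*(1/(2*t)))) = 6/t + t/((t*(1/(2*t)))) = 6/t + t/(1/2) = 6/t + t*2 = 6/t + 2*t = 2*t + 6/t)
q(f(-3, 8))*18 = (2*(-3/8) + 6/((-3/8)))*18 = (2*(-3*1/8) + 6/((-3*1/8)))*18 = (2*(-3/8) + 6/(-3/8))*18 = (-3/4 + 6*(-8/3))*18 = (-3/4 - 16)*18 = -67/4*18 = -603/2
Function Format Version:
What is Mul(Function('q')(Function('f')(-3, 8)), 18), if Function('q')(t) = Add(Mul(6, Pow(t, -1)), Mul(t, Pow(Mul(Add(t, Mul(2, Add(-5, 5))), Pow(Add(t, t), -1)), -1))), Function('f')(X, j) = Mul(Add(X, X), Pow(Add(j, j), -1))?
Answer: Rational(-603, 2) ≈ -301.50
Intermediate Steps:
Function('f')(X, j) = Mul(X, Pow(j, -1)) (Function('f')(X, j) = Mul(Mul(2, X), Pow(Mul(2, j), -1)) = Mul(Mul(2, X), Mul(Rational(1, 2), Pow(j, -1))) = Mul(X, Pow(j, -1)))
Function('q')(t) = Add(Mul(2, t), Mul(6, Pow(t, -1))) (Function('q')(t) = Add(Mul(6, Pow(t, -1)), Mul(t, Pow(Mul(Add(t, Mul(2, 0)), Pow(Mul(2, t), -1)), -1))) = Add(Mul(6, Pow(t, -1)), Mul(t, Pow(Mul(Add(t, 0), Mul(Rational(1, 2), Pow(t, -1))), -1))) = Add(Mul(6, Pow(t, -1)), Mul(t, Pow(Mul(t, Mul(Rational(1, 2), Pow(t, -1))), -1))) = Add(Mul(6, Pow(t, -1)), Mul(t, Pow(Rational(1, 2), -1))) = Add(Mul(6, Pow(t, -1)), Mul(t, 2)) = Add(Mul(6, Pow(t, -1)), Mul(2, t)) = Add(Mul(2, t), Mul(6, Pow(t, -1))))
Mul(Function('q')(Function('f')(-3, 8)), 18) = Mul(Add(Mul(2, Mul(-3, Pow(8, -1))), Mul(6, Pow(Mul(-3, Pow(8, -1)), -1))), 18) = Mul(Add(Mul(2, Mul(-3, Rational(1, 8))), Mul(6, Pow(Mul(-3, Rational(1, 8)), -1))), 18) = Mul(Add(Mul(2, Rational(-3, 8)), Mul(6, Pow(Rational(-3, 8), -1))), 18) = Mul(Add(Rational(-3, 4), Mul(6, Rational(-8, 3))), 18) = Mul(Add(Rational(-3, 4), -16), 18) = Mul(Rational(-67, 4), 18) = Rational(-603, 2)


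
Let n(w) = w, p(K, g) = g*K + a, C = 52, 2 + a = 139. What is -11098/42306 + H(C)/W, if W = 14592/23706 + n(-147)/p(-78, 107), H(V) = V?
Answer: 3232882103449/39508198455 ≈ 81.828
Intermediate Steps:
a = 137 (a = -2 + 139 = 137)
p(K, g) = 137 + K*g (p(K, g) = g*K + 137 = K*g + 137 = 137 + K*g)
W = 20545085/32433759 (W = 14592/23706 - 147/(137 - 78*107) = 14592*(1/23706) - 147/(137 - 8346) = 2432/3951 - 147/(-8209) = 2432/3951 - 147*(-1/8209) = 2432/3951 + 147/8209 = 20545085/32433759 ≈ 0.63345)
-11098/42306 + H(C)/W = -11098/42306 + 52/(20545085/32433759) = -11098*1/42306 + 52*(32433759/20545085) = -5549/21153 + 1686555468/20545085 = 3232882103449/39508198455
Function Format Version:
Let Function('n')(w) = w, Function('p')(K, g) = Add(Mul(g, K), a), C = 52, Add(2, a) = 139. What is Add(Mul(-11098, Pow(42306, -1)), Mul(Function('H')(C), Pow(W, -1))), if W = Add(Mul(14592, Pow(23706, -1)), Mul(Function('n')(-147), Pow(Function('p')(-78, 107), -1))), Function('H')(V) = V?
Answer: Rational(3232882103449, 39508198455) ≈ 81.828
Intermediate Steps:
a = 137 (a = Add(-2, 139) = 137)
Function('p')(K, g) = Add(137, Mul(K, g)) (Function('p')(K, g) = Add(Mul(g, K), 137) = Add(Mul(K, g), 137) = Add(137, Mul(K, g)))
W = Rational(20545085, 32433759) (W = Add(Mul(14592, Pow(23706, -1)), Mul(-147, Pow(Add(137, Mul(-78, 107)), -1))) = Add(Mul(14592, Rational(1, 23706)), Mul(-147, Pow(Add(137, -8346), -1))) = Add(Rational(2432, 3951), Mul(-147, Pow(-8209, -1))) = Add(Rational(2432, 3951), Mul(-147, Rational(-1, 8209))) = Add(Rational(2432, 3951), Rational(147, 8209)) = Rational(20545085, 32433759) ≈ 0.63345)
Add(Mul(-11098, Pow(42306, -1)), Mul(Function('H')(C), Pow(W, -1))) = Add(Mul(-11098, Pow(42306, -1)), Mul(52, Pow(Rational(20545085, 32433759), -1))) = Add(Mul(-11098, Rational(1, 42306)), Mul(52, Rational(32433759, 20545085))) = Add(Rational(-5549, 21153), Rational(1686555468, 20545085)) = Rational(3232882103449, 39508198455)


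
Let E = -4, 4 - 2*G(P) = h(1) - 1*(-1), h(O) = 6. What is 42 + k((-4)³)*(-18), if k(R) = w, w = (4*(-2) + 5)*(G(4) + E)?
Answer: -255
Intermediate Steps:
G(P) = -3/2 (G(P) = 2 - (6 - 1*(-1))/2 = 2 - (6 + 1)/2 = 2 - ½*7 = 2 - 7/2 = -3/2)
w = 33/2 (w = (4*(-2) + 5)*(-3/2 - 4) = (-8 + 5)*(-11/2) = -3*(-11/2) = 33/2 ≈ 16.500)
k(R) = 33/2
42 + k((-4)³)*(-18) = 42 + (33/2)*(-18) = 42 - 297 = -255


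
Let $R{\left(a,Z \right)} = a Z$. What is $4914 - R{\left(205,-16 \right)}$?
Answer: $8194$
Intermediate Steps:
$R{\left(a,Z \right)} = Z a$
$4914 - R{\left(205,-16 \right)} = 4914 - \left(-16\right) 205 = 4914 - -3280 = 4914 + 3280 = 8194$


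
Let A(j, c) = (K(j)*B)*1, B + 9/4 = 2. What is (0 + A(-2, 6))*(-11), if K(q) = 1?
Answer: 11/4 ≈ 2.7500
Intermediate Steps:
B = -¼ (B = -9/4 + 2 = -¼ ≈ -0.25000)
A(j, c) = -¼ (A(j, c) = (1*(-¼))*1 = -¼*1 = -¼)
(0 + A(-2, 6))*(-11) = (0 - ¼)*(-11) = -¼*(-11) = 11/4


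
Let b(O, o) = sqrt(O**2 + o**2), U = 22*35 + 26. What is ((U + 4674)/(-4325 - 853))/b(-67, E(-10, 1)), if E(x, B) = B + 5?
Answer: -547*sqrt(181)/468609 ≈ -0.015704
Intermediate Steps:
E(x, B) = 5 + B
U = 796 (U = 770 + 26 = 796)
((U + 4674)/(-4325 - 853))/b(-67, E(-10, 1)) = ((796 + 4674)/(-4325 - 853))/(sqrt((-67)**2 + (5 + 1)**2)) = (5470/(-5178))/(sqrt(4489 + 6**2)) = (5470*(-1/5178))/(sqrt(4489 + 36)) = -2735*sqrt(181)/905/2589 = -547*sqrt(181)/468609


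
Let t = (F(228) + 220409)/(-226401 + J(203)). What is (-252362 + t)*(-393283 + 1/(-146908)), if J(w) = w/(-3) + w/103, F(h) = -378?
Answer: 145760898276444916482815/1468622675396 ≈ 9.9250e+10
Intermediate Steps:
J(w) = -100*w/309 (J(w) = w*(-⅓) + w*(1/103) = -w/3 + w/103 = -100*w/309)
t = -9712797/9996887 (t = (-378 + 220409)/(-226401 - 100/309*203) = 220031/(-226401 - 20300/309) = 220031/(-69978209/309) = 220031*(-309/69978209) = -9712797/9996887 ≈ -0.97158)
(-252362 + t)*(-393283 + 1/(-146908)) = (-252362 - 9712797/9996887)*(-393283 + 1/(-146908)) = -2522844109891*(-393283 - 1/146908)/9996887 = -2522844109891/9996887*(-57776418965/146908) = 145760898276444916482815/1468622675396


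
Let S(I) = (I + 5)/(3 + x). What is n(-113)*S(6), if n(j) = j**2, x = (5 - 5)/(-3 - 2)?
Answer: 140459/3 ≈ 46820.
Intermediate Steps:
x = 0 (x = 0/(-5) = 0*(-1/5) = 0)
S(I) = 5/3 + I/3 (S(I) = (I + 5)/(3 + 0) = (5 + I)/3 = (5 + I)*(1/3) = 5/3 + I/3)
n(-113)*S(6) = (-113)**2*(5/3 + (1/3)*6) = 12769*(5/3 + 2) = 12769*(11/3) = 140459/3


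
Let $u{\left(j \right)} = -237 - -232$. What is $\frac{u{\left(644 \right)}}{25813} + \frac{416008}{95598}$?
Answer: $\frac{5368968257}{1233835587} \approx 4.3514$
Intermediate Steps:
$u{\left(j \right)} = -5$ ($u{\left(j \right)} = -237 + 232 = -5$)
$\frac{u{\left(644 \right)}}{25813} + \frac{416008}{95598} = - \frac{5}{25813} + \frac{416008}{95598} = \left(-5\right) \frac{1}{25813} + 416008 \cdot \frac{1}{95598} = - \frac{5}{25813} + \frac{208004}{47799} = \frac{5368968257}{1233835587}$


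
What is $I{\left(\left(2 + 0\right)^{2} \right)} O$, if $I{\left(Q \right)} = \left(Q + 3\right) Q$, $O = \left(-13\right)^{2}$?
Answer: $4732$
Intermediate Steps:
$O = 169$
$I{\left(Q \right)} = Q \left(3 + Q\right)$ ($I{\left(Q \right)} = \left(3 + Q\right) Q = Q \left(3 + Q\right)$)
$I{\left(\left(2 + 0\right)^{2} \right)} O = \left(2 + 0\right)^{2} \left(3 + \left(2 + 0\right)^{2}\right) 169 = 2^{2} \left(3 + 2^{2}\right) 169 = 4 \left(3 + 4\right) 169 = 4 \cdot 7 \cdot 169 = 28 \cdot 169 = 4732$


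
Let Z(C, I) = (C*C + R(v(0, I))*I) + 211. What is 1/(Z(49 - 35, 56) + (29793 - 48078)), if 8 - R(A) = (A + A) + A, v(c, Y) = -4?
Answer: -1/16758 ≈ -5.9673e-5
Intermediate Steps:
R(A) = 8 - 3*A (R(A) = 8 - ((A + A) + A) = 8 - (2*A + A) = 8 - 3*A)
Z(C, I) = 211 + C² + 20*I (Z(C, I) = (C*C + (8 - 3*(-4))*I) + 211 = (C² + (8 + 12)*I) + 211 = (C² + 20*I) + 211 = 211 + C² + 20*I)
1/(Z(49 - 35, 56) + (29793 - 48078)) = 1/((211 + (49 - 35)² + 20*56) + (29793 - 48078)) = 1/((211 + 14² + 1120) - 18285) = 1/((211 + 196 + 1120) - 18285) = 1/(1527 - 18285) = 1/(-16758) = -1/16758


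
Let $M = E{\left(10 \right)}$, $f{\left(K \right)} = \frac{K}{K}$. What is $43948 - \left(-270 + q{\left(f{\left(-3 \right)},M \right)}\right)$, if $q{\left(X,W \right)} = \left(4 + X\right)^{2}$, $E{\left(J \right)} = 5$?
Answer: $44193$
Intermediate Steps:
$f{\left(K \right)} = 1$
$M = 5$
$43948 - \left(-270 + q{\left(f{\left(-3 \right)},M \right)}\right) = 43948 - \left(-270 + \left(4 + 1\right)^{2}\right) = 43948 - \left(-270 + 5^{2}\right) = 43948 - \left(-270 + 25\right) = 43948 - -245 = 43948 + 245 = 44193$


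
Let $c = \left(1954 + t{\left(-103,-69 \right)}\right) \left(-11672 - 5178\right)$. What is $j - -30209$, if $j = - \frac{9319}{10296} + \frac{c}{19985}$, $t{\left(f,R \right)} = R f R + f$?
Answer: $\frac{18194005953005}{41153112} \approx 4.4211 \cdot 10^{5}$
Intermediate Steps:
$t{\left(f,R \right)} = f + f R^{2}$ ($t{\left(f,R \right)} = f R^{2} + f = f + f R^{2}$)
$c = 8231764200$ ($c = \left(1954 - 103 \left(1 + \left(-69\right)^{2}\right)\right) \left(-11672 - 5178\right) = \left(1954 - 103 \left(1 + 4761\right)\right) \left(-16850\right) = \left(1954 - 490486\right) \left(-16850\right) = \left(-488532\right) \left(-16850\right) = 8231764200$)
$j = \frac{16950811592597}{41153112}$ ($j = - \frac{9319}{10296} + \frac{8231764200}{19985} = \left(-9319\right) \frac{1}{10296} + 8231764200 \cdot \frac{1}{19985} = - \frac{9319}{10296} + \frac{1646352840}{3997} = \frac{16950811592597}{41153112} \approx 4.119 \cdot 10^{5}$)
$j - -30209 = \frac{16950811592597}{41153112} - -30209 = \frac{16950811592597}{41153112} + 30209 = \frac{18194005953005}{41153112}$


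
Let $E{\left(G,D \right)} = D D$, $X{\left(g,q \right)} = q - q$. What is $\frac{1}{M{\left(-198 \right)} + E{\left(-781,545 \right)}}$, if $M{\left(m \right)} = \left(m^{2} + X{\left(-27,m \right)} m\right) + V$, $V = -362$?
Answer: $\frac{1}{335867} \approx 2.9774 \cdot 10^{-6}$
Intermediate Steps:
$X{\left(g,q \right)} = 0$
$E{\left(G,D \right)} = D^{2}$
$M{\left(m \right)} = -362 + m^{2}$ ($M{\left(m \right)} = \left(m^{2} + 0 m\right) - 362 = \left(m^{2} + 0\right) - 362 = m^{2} - 362 = -362 + m^{2}$)
$\frac{1}{M{\left(-198 \right)} + E{\left(-781,545 \right)}} = \frac{1}{\left(-362 + \left(-198\right)^{2}\right) + 545^{2}} = \frac{1}{\left(-362 + 39204\right) + 297025} = \frac{1}{38842 + 297025} = \frac{1}{335867}$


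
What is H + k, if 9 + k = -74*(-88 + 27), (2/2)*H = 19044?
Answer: 23549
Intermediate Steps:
H = 19044
k = 4505 (k = -9 - 74*(-88 + 27) = -9 - 74*(-61) = -9 + 4514 = 4505)
H + k = 19044 + 4505 = 23549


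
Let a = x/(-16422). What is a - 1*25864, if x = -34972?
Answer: -30335974/1173 ≈ -25862.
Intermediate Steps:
a = 2498/1173 (a = -34972/(-16422) = -34972*(-1/16422) = 2498/1173 ≈ 2.1296)
a - 1*25864 = 2498/1173 - 1*25864 = 2498/1173 - 25864 = -30335974/1173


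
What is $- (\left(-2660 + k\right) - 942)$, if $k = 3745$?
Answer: $-143$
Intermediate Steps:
$- (\left(-2660 + k\right) - 942) = - (\left(-2660 + 3745\right) - 942) = - (1085 - 942) = \left(-1\right) 143 = -143$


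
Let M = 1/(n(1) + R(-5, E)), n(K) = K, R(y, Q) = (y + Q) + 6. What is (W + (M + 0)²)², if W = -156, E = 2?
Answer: 6225025/256 ≈ 24317.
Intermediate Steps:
R(y, Q) = 6 + Q + y (R(y, Q) = (Q + y) + 6 = 6 + Q + y)
M = ¼ (M = 1/(1 + (6 + 2 - 5)) = 1/(1 + 3) = 1/4 = ¼ ≈ 0.25000)
(W + (M + 0)²)² = (-156 + (¼ + 0)²)² = (-156 + (¼)²)² = (-156 + 1/16)² = (-2495/16)² = 6225025/256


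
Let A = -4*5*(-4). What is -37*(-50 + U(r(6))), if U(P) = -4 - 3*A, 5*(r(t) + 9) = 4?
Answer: 10878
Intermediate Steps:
A = 80 (A = -20*(-4) = 80)
r(t) = -41/5 (r(t) = -9 + (1/5)*4 = -9 + 4/5 = -41/5)
U(P) = -244 (U(P) = -4 - 3*80 = -4 - 240 = -244)
-37*(-50 + U(r(6))) = -37*(-50 - 244) = -37*(-294) = 10878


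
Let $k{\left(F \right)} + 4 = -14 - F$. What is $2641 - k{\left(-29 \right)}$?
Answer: $2630$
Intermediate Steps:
$k{\left(F \right)} = -18 - F$ ($k{\left(F \right)} = -4 - \left(14 + F\right) = -18 - F$)
$2641 - k{\left(-29 \right)} = 2641 - \left(-18 - -29\right) = 2641 - \left(-18 + 29\right) = 2641 - 11 = 2630$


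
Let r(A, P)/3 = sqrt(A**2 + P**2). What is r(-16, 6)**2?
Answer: 2628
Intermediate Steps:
r(A, P) = 3*sqrt(A**2 + P**2)
r(-16, 6)**2 = (3*sqrt((-16)**2 + 6**2))**2 = (3*sqrt(256 + 36))**2 = (3*sqrt(292))**2 = (3*(2*sqrt(73)))**2 = (6*sqrt(73))**2 = 2628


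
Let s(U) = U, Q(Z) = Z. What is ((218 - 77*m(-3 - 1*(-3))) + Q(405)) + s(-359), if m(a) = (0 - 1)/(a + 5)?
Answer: 1397/5 ≈ 279.40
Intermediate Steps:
m(a) = -1/(5 + a)
((218 - 77*m(-3 - 1*(-3))) + Q(405)) + s(-359) = ((218 - (-77)/(5 + (-3 - 1*(-3)))) + 405) - 359 = ((218 - (-77)/(5 + (-3 + 3))) + 405) - 359 = ((218 - (-77)/(5 + 0)) + 405) - 359 = ((218 - (-77)/5) + 405) - 359 = ((218 - 77*(-1/5)) + 405) - 359 = ((218 + 77/5) + 405) - 359 = (1167/5 + 405) - 359 = 3192/5 - 359 = 1397/5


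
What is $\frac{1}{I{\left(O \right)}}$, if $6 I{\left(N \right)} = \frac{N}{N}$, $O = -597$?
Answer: $6$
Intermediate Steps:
$I{\left(N \right)} = \frac{1}{6}$ ($I{\left(N \right)} = \frac{N \frac{1}{N}}{6} = \frac{1}{6} \cdot 1 = \frac{1}{6}$)
$\frac{1}{I{\left(O \right)}} = \frac{1}{\frac{1}{6}} = 6$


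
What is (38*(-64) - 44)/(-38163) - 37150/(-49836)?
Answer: 256858231/316981878 ≈ 0.81032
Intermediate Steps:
(38*(-64) - 44)/(-38163) - 37150/(-49836) = (-2432 - 44)*(-1/38163) - 37150*(-1/49836) = -2476*(-1/38163) + 18575/24918 = 2476/38163 + 18575/24918 = 256858231/316981878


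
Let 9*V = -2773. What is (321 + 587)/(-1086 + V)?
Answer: -8172/12547 ≈ -0.65131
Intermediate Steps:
V = -2773/9 (V = (⅑)*(-2773) = -2773/9 ≈ -308.11)
(321 + 587)/(-1086 + V) = (321 + 587)/(-1086 - 2773/9) = 908/(-12547/9) = 908*(-9/12547) = -8172/12547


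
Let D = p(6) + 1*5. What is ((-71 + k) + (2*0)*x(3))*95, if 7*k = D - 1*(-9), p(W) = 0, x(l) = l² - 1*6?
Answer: -6555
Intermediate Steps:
x(l) = -6 + l² (x(l) = l² - 6 = -6 + l²)
D = 5 (D = 0 + 1*5 = 0 + 5 = 5)
k = 2 (k = (5 - 1*(-9))/7 = (5 + 9)/7 = (⅐)*14 = 2)
((-71 + k) + (2*0)*x(3))*95 = ((-71 + 2) + (2*0)*(-6 + 3²))*95 = (-69 + 0*(-6 + 9))*95 = (-69 + 0*3)*95 = (-69 + 0)*95 = -69*95 = -6555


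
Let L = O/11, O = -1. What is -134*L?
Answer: 134/11 ≈ 12.182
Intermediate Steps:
L = -1/11 ≈ -0.090909
-134*L = -134*(-1/11) = 134/11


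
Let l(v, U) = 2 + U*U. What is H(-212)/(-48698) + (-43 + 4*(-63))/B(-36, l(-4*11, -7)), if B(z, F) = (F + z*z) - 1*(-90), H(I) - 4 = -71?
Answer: -14269631/69979026 ≈ -0.20391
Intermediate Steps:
l(v, U) = 2 + U**2
H(I) = -67 (H(I) = 4 - 71 = -67)
B(z, F) = 90 + F + z**2 (B(z, F) = (F + z**2) + 90 = 90 + F + z**2)
H(-212)/(-48698) + (-43 + 4*(-63))/B(-36, l(-4*11, -7)) = -67/(-48698) + (-43 + 4*(-63))/(90 + (2 + (-7)**2) + (-36)**2) = -67*(-1/48698) + (-43 - 252)/(90 + (2 + 49) + 1296) = 67/48698 - 295/(90 + 51 + 1296) = 67/48698 - 295/1437 = -14269631/69979026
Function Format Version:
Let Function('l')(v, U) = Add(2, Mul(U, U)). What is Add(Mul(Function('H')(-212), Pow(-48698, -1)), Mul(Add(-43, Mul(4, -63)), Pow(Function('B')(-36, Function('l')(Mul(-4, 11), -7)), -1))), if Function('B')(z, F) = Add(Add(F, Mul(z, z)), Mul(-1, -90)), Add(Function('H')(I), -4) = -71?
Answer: Rational(-14269631, 69979026) ≈ -0.20391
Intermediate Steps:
Function('l')(v, U) = Add(2, Pow(U, 2))
Function('H')(I) = -67 (Function('H')(I) = Add(4, -71) = -67)
Function('B')(z, F) = Add(90, F, Pow(z, 2)) (Function('B')(z, F) = Add(Add(F, Pow(z, 2)), 90) = Add(90, F, Pow(z, 2)))
Add(Mul(Function('H')(-212), Pow(-48698, -1)), Mul(Add(-43, Mul(4, -63)), Pow(Function('B')(-36, Function('l')(Mul(-4, 11), -7)), -1))) = Add(Mul(-67, Pow(-48698, -1)), Mul(Add(-43, Mul(4, -63)), Pow(Add(90, Add(2, Pow(-7, 2)), Pow(-36, 2)), -1))) = Add(Mul(-67, Rational(-1, 48698)), Mul(Add(-43, -252), Pow(Add(90, Add(2, 49), 1296), -1))) = Add(Rational(67, 48698), Mul(-295, Pow(Add(90, 51, 1296), -1))) = Add(Rational(67, 48698), Mul(-295, Pow(1437, -1))) = Add(Rational(67, 48698), Mul(-295, Rational(1, 1437))) = Add(Rational(67, 48698), Rational(-295, 1437)) = Rational(-14269631, 69979026)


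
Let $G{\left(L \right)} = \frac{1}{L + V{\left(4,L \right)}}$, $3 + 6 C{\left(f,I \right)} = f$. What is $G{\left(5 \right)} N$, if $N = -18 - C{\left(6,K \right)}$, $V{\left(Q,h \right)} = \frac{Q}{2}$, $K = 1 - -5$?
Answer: $- \frac{37}{14} \approx -2.6429$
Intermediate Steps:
$K = 6$ ($K = 1 + 5 = 6$)
$V{\left(Q,h \right)} = \frac{Q}{2}$ ($V{\left(Q,h \right)} = Q \frac{1}{2} = \frac{Q}{2}$)
$C{\left(f,I \right)} = - \frac{1}{2} + \frac{f}{6}$
$G{\left(L \right)} = \frac{1}{2 + L}$ ($G{\left(L \right)} = \frac{1}{L + \frac{1}{2} \cdot 4} = \frac{1}{L + 2} = \frac{1}{2 + L}$)
$N = - \frac{37}{2}$ ($N = -18 - \left(- \frac{1}{2} + \frac{1}{6} \cdot 6\right) = -18 - \left(- \frac{1}{2} + 1\right) = -18 - \frac{1}{2} = - \frac{37}{2} \approx -18.5$)
$G{\left(5 \right)} N = \frac{1}{2 + 5} \left(- \frac{37}{2}\right) = \frac{1}{7} \left(- \frac{37}{2}\right) = - \frac{37}{14}$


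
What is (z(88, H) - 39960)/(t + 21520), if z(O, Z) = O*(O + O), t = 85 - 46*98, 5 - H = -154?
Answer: -24472/17097 ≈ -1.4314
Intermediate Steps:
H = 159 (H = 5 - 1*(-154) = 5 + 154 = 159)
t = -4423 (t = 85 - 4508 = -4423)
z(O, Z) = 2*O**2 (z(O, Z) = O*(2*O) = 2*O**2)
(z(88, H) - 39960)/(t + 21520) = (2*88**2 - 39960)/(-4423 + 21520) = (2*7744 - 39960)/17097 = (15488 - 39960)*(1/17097) = -24472*1/17097 = -24472/17097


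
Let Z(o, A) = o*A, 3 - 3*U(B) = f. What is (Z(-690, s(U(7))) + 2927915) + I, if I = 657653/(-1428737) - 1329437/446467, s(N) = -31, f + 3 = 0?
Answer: 1881312048065942575/637883922179 ≈ 2.9493e+6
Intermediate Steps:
f = -3 (f = -3 + 0 = -3)
U(B) = 2 (U(B) = 1 - ⅓*(-3) = 1 + 1 = 2)
I = -2193036193020/637883922179 (I = 657653*(-1/1428737) - 1329437*1/446467 = -657653/1428737 - 1329437/446467 = -2193036193020/637883922179 ≈ -3.4380)
Z(o, A) = A*o
(Z(-690, s(U(7))) + 2927915) + I = (-31*(-690) + 2927915) - 2193036193020/637883922179 = (21390 + 2927915) - 2193036193020/637883922179 = 2949305 - 2193036193020/637883922179 = 1881312048065942575/637883922179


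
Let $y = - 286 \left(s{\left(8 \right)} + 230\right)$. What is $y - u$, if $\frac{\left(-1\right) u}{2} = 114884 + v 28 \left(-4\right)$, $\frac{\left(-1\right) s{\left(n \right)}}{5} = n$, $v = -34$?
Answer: $183044$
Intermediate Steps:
$s{\left(n \right)} = - 5 n$
$y = -54340$ ($y = - 286 \left(\left(-5\right) 8 + 230\right) = - 286 \left(-40 + 230\right) = \left(-286\right) 190 = -54340$)
$u = -237384$ ($u = - 2 \left(114884 + \left(-34\right) 28 \left(-4\right)\right) = - 2 \left(114884 - -3808\right) = - 2 \left(114884 + 3808\right) = \left(-2\right) 118692 = -237384$)
$y - u = -54340 - -237384 = -54340 + 237384 = 183044$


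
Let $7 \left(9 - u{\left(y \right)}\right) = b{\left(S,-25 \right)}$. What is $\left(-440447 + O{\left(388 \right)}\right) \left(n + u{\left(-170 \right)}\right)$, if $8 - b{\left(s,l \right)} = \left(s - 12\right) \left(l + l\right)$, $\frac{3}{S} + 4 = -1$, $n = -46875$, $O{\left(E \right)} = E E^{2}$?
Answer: $- \frac{18981901450000}{7} \approx -2.7117 \cdot 10^{12}$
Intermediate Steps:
$O{\left(E \right)} = E^{3}$
$S = - \frac{3}{5}$ ($S = \frac{3}{-4 - 1} = \frac{3}{-5} = 3 \left(- \frac{1}{5}\right) = - \frac{3}{5} \approx -0.6$)
$b{\left(s,l \right)} = 8 - 2 l \left(-12 + s\right)$ ($b{\left(s,l \right)} = 8 - \left(s - 12\right) \left(l + l\right) = 8 - \left(-12 + s\right) 2 l = 8 - 2 l \left(-12 + s\right)$)
$u{\left(y \right)} = \frac{685}{7}$ ($u{\left(y \right)} = 9 - \frac{8 + 24 \left(-25\right) - \left(-50\right) \left(- \frac{3}{5}\right)}{7} = 9 - \frac{8 - 600 - 30}{7} = 9 - - \frac{622}{7} = 9 + \frac{622}{7} = \frac{685}{7}$)
$\left(-440447 + O{\left(388 \right)}\right) \left(n + u{\left(-170 \right)}\right) = \left(-440447 + 388^{3}\right) \left(-46875 + \frac{685}{7}\right) = \left(-440447 + 58411072\right) \left(- \frac{327440}{7}\right) = 57970625 \left(- \frac{327440}{7}\right) = - \frac{18981901450000}{7}$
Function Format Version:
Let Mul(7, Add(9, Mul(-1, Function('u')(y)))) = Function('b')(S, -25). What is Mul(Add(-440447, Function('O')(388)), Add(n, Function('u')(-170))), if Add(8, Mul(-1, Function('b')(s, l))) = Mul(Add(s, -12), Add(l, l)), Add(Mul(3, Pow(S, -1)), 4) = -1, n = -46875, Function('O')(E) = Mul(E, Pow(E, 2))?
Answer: Rational(-18981901450000, 7) ≈ -2.7117e+12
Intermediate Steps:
Function('O')(E) = Pow(E, 3)
S = Rational(-3, 5) (S = Mul(3, Pow(Add(-4, -1), -1)) = Mul(3, Pow(-5, -1)) = Mul(3, Rational(-1, 5)) = Rational(-3, 5) ≈ -0.60000)
Function('b')(s, l) = Add(8, Mul(-2, l, Add(-12, s))) (Function('b')(s, l) = Add(8, Mul(-1, Mul(Add(s, -12), Add(l, l)))) = Add(8, Mul(-1, Mul(Add(-12, s), Mul(2, l)))) = Add(8, Mul(-1, Mul(2, l, Add(-12, s)))) = Add(8, Mul(-2, l, Add(-12, s))))
Function('u')(y) = Rational(685, 7) (Function('u')(y) = Add(9, Mul(Rational(-1, 7), Add(8, Mul(24, -25), Mul(-2, -25, Rational(-3, 5))))) = Add(9, Mul(Rational(-1, 7), Add(8, -600, -30))) = Add(9, Mul(Rational(-1, 7), -622)) = Add(9, Rational(622, 7)) = Rational(685, 7))
Mul(Add(-440447, Function('O')(388)), Add(n, Function('u')(-170))) = Mul(Add(-440447, Pow(388, 3)), Add(-46875, Rational(685, 7))) = Mul(Add(-440447, 58411072), Rational(-327440, 7)) = Mul(57970625, Rational(-327440, 7)) = Rational(-18981901450000, 7)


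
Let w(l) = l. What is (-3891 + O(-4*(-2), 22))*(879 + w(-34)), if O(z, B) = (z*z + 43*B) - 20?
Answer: -2451345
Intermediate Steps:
O(z, B) = -20 + z**2 + 43*B (O(z, B) = (z**2 + 43*B) - 20 = -20 + z**2 + 43*B)
(-3891 + O(-4*(-2), 22))*(879 + w(-34)) = (-3891 + (-20 + (-4*(-2))**2 + 43*22))*(879 - 34) = (-3891 + (-20 + 8**2 + 946))*845 = (-3891 + (-20 + 64 + 946))*845 = (-3891 + 990)*845 = -2901*845 = -2451345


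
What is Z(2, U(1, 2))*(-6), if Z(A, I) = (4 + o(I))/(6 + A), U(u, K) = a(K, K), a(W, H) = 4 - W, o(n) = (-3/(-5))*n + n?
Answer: -27/5 ≈ -5.4000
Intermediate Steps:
o(n) = 8*n/5 (o(n) = (-3*(-1/5))*n + n = 3*n/5 + n = 8*n/5)
U(u, K) = 4 - K
Z(A, I) = (4 + 8*I/5)/(6 + A)
Z(2, U(1, 2))*(-6) = (4*(5 + 2*(4 - 1*2))/(5*(6 + 2)))*(-6) = ((4/5)*(5 + 2*(4 - 2))/8)*(-6) = ((4/5)*(1/8)*(5 + 2*2))*(-6) = ((4/5)*(1/8)*(5 + 4))*(-6) = ((4/5)*(1/8)*9)*(-6) = (9/10)*(-6) = -27/5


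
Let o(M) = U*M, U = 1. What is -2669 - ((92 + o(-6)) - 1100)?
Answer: -1655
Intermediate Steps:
o(M) = M (o(M) = 1*M = M)
-2669 - ((92 + o(-6)) - 1100) = -2669 - ((92 - 6) - 1100) = -2669 - (86 - 1100) = -2669 - 1*(-1014) = -2669 + 1014 = -1655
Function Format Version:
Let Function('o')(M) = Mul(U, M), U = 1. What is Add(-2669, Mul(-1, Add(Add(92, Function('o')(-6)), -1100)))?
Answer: -1655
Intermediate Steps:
Function('o')(M) = M (Function('o')(M) = Mul(1, M) = M)
Add(-2669, Mul(-1, Add(Add(92, Function('o')(-6)), -1100))) = Add(-2669, Mul(-1, Add(Add(92, -6), -1100))) = Add(-2669, Mul(-1, Add(86, -1100))) = Add(-2669, Mul(-1, -1014)) = Add(-2669, 1014) = -1655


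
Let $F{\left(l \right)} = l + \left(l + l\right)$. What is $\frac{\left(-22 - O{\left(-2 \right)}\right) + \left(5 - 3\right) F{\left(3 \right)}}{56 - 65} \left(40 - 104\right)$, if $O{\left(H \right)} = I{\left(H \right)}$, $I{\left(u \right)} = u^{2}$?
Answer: $- \frac{512}{9} \approx -56.889$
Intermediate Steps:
$F{\left(l \right)} = 3 l$ ($F{\left(l \right)} = l + 2 l = 3 l$)
$O{\left(H \right)} = H^{2}$
$\frac{\left(-22 - O{\left(-2 \right)}\right) + \left(5 - 3\right) F{\left(3 \right)}}{56 - 65} \left(40 - 104\right) = \frac{\left(-22 - \left(-2\right)^{2}\right) + \left(5 - 3\right) 3 \cdot 3}{56 - 65} \left(40 - 104\right) = \frac{\left(-22 - 4\right) + 2 \cdot 9}{-9} \left(-64\right) = \left(\left(-22 - 4\right) + 18\right) \left(- \frac{1}{9}\right) \left(-64\right) = \left(-26 + 18\right) \left(- \frac{1}{9}\right) \left(-64\right) = \left(-8\right) \left(- \frac{1}{9}\right) \left(-64\right) = \frac{8}{9} \left(-64\right) = - \frac{512}{9}$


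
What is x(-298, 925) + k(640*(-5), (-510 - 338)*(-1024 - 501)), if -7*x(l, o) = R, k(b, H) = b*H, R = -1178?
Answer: -28967678822/7 ≈ -4.1382e+9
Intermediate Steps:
k(b, H) = H*b
x(l, o) = 1178/7 (x(l, o) = -⅐*(-1178) = 1178/7)
x(-298, 925) + k(640*(-5), (-510 - 338)*(-1024 - 501)) = 1178/7 + ((-510 - 338)*(-1024 - 501))*(640*(-5)) = 1178/7 - 848*(-1525)*(-3200) = 1178/7 + 1293200*(-3200) = 1178/7 - 4138240000 = -28967678822/7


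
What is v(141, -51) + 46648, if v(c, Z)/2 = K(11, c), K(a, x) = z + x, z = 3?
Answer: 46936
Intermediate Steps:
K(a, x) = 3 + x
v(c, Z) = 6 + 2*c (v(c, Z) = 2*(3 + c) = 6 + 2*c)
v(141, -51) + 46648 = (6 + 2*141) + 46648 = (6 + 282) + 46648 = 288 + 46648 = 46936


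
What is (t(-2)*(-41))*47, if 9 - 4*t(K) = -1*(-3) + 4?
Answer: -1927/2 ≈ -963.50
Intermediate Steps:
t(K) = ½ (t(K) = 9/4 - (-1*(-3) + 4)/4 = 9/4 - (3 + 4)/4 = 9/4 - ¼*7 = 9/4 - 7/4 = ½)
(t(-2)*(-41))*47 = ((½)*(-41))*47 = -41/2*47 = -1927/2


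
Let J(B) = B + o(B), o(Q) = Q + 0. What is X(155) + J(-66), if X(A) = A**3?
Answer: 3723743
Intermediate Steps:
o(Q) = Q
J(B) = 2*B (J(B) = B + B = 2*B)
X(155) + J(-66) = 155**3 + 2*(-66) = 3723875 - 132 = 3723743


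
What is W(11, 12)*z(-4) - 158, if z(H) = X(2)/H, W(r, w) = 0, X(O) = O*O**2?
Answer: -158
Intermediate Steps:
X(O) = O**3
z(H) = 8/H (z(H) = 2**3/H = 8/H)
W(11, 12)*z(-4) - 158 = 0*(8/(-4)) - 158 = 0*(8*(-1/4)) - 158 = 0*(-2) - 158 = 0 - 158 = -158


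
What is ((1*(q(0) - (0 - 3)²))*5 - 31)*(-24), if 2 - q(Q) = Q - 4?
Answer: 1104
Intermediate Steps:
q(Q) = 6 - Q (q(Q) = 2 - (Q - 4) = 2 - (-4 + Q) = 2 + (4 - Q) = 6 - Q)
((1*(q(0) - (0 - 3)²))*5 - 31)*(-24) = ((1*((6 - 1*0) - (0 - 3)²))*5 - 31)*(-24) = ((1*((6 + 0) - 1*(-3)²))*5 - 31)*(-24) = ((1*(6 - 1*9))*5 - 31)*(-24) = ((1*(6 - 9))*5 - 31)*(-24) = ((1*(-3))*5 - 31)*(-24) = (-3*5 - 31)*(-24) = (-15 - 31)*(-24) = -46*(-24) = 1104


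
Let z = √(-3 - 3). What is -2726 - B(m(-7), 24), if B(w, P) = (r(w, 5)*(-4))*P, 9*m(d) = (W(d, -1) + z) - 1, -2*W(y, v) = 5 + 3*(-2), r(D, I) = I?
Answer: -2246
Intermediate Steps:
z = I*√6 (z = √(-6) = I*√6 ≈ 2.4495*I)
W(y, v) = ½ (W(y, v) = -(5 + 3*(-2))/2 = -(5 - 6)/2 = -½*(-1) = ½)
m(d) = -1/18 + I*√6/9 (m(d) = ((½ + I*√6) - 1)/9 = (-½ + I*√6)/9 = -1/18 + I*√6/9)
B(w, P) = -20*P (B(w, P) = (5*(-4))*P = -20*P)
-2726 - B(m(-7), 24) = -2726 - (-20)*24 = -2726 - 1*(-480) = -2726 + 480 = -2246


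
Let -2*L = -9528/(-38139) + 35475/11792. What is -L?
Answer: 44404097/27256672 ≈ 1.6291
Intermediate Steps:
L = -44404097/27256672 (L = -(-9528/(-38139) + 35475/11792)/2 = -(-9528*(-1/38139) + 35475*(1/11792))/2 = -(3176/12713 + 3225/1072)/2 = -½*44404097/13628336 = -44404097/27256672 ≈ -1.6291)
-L = -1*(-44404097/27256672) = 44404097/27256672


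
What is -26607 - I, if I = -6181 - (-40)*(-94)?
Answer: -16666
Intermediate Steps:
I = -9941 (I = -6181 - 1*3760 = -6181 - 3760 = -9941)
-26607 - I = -26607 - 1*(-9941) = -26607 + 9941 = -16666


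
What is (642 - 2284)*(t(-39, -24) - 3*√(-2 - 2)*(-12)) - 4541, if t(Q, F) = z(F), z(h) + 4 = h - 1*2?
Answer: 44719 - 118224*I ≈ 44719.0 - 1.1822e+5*I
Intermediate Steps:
z(h) = -6 + h (z(h) = -4 + (h - 1*2) = -4 + (h - 2) = -4 + (-2 + h) = -6 + h)
t(Q, F) = -6 + F
(642 - 2284)*(t(-39, -24) - 3*√(-2 - 2)*(-12)) - 4541 = (642 - 2284)*((-6 - 24) - 3*√(-2 - 2)*(-12)) - 4541 = -1642*(-30 - 6*I*(-12)) - 4541 = -1642*(-30 + 72*I) - 4541 = (49260 - 118224*I) - 4541 = 44719 - 118224*I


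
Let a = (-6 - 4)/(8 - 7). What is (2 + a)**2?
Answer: 64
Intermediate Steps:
a = -10 (a = -10/1 = -10*1 = -10)
(2 + a)**2 = (2 - 10)**2 = (-8)**2 = 64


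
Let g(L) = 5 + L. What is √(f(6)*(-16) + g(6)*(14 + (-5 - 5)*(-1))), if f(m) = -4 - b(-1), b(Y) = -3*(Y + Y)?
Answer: 2*√106 ≈ 20.591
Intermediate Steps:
b(Y) = -6*Y
f(m) = -10 (f(m) = -4 - (-6)*(-1) = -4 - 1*6 = -4 - 6 = -10)
√(f(6)*(-16) + g(6)*(14 + (-5 - 5)*(-1))) = √(-10*(-16) + (5 + 6)*(14 + (-5 - 5)*(-1))) = √(160 + 11*(14 - 10*(-1))) = √(160 + 11*(14 + 10)) = √(160 + 11*24) = √(160 + 264) = √424 = 2*√106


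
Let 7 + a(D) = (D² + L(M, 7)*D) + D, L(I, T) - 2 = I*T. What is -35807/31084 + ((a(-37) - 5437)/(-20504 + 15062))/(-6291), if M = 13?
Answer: -613054847203/532090037124 ≈ -1.1522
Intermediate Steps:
L(I, T) = 2 + I*T
a(D) = -7 + D² + 94*D (a(D) = -7 + ((D² + (2 + 13*7)*D) + D) = -7 + ((D² + (2 + 91)*D) + D) = -7 + ((D² + 93*D) + D) = -7 + (D² + 94*D) = -7 + D² + 94*D)
-35807/31084 + ((a(-37) - 5437)/(-20504 + 15062))/(-6291) = -35807/31084 + (((-7 + (-37)² + 94*(-37)) - 5437)/(-20504 + 15062))/(-6291) = -35807*1/31084 + (((-7 + 1369 - 3478) - 5437)/(-5442))*(-1/6291) = -35807/31084 + ((-2116 - 5437)*(-1/5442))*(-1/6291) = -35807/31084 - 7553*(-1/5442)*(-1/6291) = -35807/31084 + (7553/5442)*(-1/6291) = -35807/31084 - 7553/34235622 = -613054847203/532090037124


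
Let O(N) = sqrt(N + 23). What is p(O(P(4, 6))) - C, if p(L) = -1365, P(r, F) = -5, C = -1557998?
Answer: 1556633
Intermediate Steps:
O(N) = sqrt(23 + N)
p(O(P(4, 6))) - C = -1365 - 1*(-1557998) = -1365 + 1557998 = 1556633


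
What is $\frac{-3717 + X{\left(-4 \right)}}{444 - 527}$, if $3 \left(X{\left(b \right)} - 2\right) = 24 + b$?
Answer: $\frac{11125}{249} \approx 44.679$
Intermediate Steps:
$X{\left(b \right)} = 10 + \frac{b}{3}$ ($X{\left(b \right)} = 2 + \frac{24 + b}{3} = 2 + \left(8 + \frac{b}{3}\right) = 10 + \frac{b}{3}$)
$\frac{-3717 + X{\left(-4 \right)}}{444 - 527} = \frac{-3717 + \left(10 + \frac{1}{3} \left(-4\right)\right)}{444 - 527} = \frac{-3717 + \left(10 - \frac{4}{3}\right)}{-83} = \left(-3717 + \frac{26}{3}\right) \left(- \frac{1}{83}\right) = \left(- \frac{11125}{3}\right) \left(- \frac{1}{83}\right) = \frac{11125}{249}$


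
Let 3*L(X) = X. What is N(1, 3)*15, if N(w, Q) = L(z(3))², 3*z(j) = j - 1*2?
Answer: 5/27 ≈ 0.18519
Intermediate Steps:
z(j) = -⅔ + j/3 (z(j) = (j - 1*2)/3 = (j - 2)/3 = (-2 + j)/3 = -⅔ + j/3)
L(X) = X/3
N(w, Q) = 1/81 (N(w, Q) = ((-⅔ + (⅓)*3)/3)² = ((-⅔ + 1)/3)² = ((⅓)*(⅓))² = (⅑)² = 1/81)
N(1, 3)*15 = (1/81)*15 = 5/27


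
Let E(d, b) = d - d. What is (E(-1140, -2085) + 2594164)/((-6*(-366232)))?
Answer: 648541/549348 ≈ 1.1806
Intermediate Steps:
E(d, b) = 0
(E(-1140, -2085) + 2594164)/((-6*(-366232))) = (0 + 2594164)/((-6*(-366232))) = 2594164/2197392 = 2594164*(1/2197392) = 648541/549348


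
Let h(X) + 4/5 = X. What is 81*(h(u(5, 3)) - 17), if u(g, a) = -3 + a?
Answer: -7209/5 ≈ -1441.8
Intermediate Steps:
h(X) = -4/5 + X
81*(h(u(5, 3)) - 17) = 81*((-4/5 + (-3 + 3)) - 17) = 81*((-4/5 + 0) - 17) = 81*(-4/5 - 17) = 81*(-89/5) = -7209/5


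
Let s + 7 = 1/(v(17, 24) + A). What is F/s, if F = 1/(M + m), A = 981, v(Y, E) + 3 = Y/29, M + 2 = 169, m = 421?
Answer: -28379/116790912 ≈ -0.00024299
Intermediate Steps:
M = 167 (M = -2 + 169 = 167)
v(Y, E) = -3 + Y/29
s = -198624/28379 (s = -7 + 1/((-3 + (1/29)*17) + 981) = -7 + 1/((-3 + 17/29) + 981) = -7 + 1/(-70/29 + 981) = -7 + 1/(28379/29) = -7 + 29/28379 = -198624/28379 ≈ -6.9990)
F = 1/588 (F = 1/(167 + 421) = 1/588 ≈ 0.0017007)
F/s = 1/(588*(-198624/28379)) = (1/588)*(-28379/198624) = -28379/116790912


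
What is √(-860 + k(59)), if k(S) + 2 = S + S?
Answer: 2*I*√186 ≈ 27.276*I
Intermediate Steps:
k(S) = -2 + 2*S (k(S) = -2 + (S + S) = -2 + 2*S)
√(-860 + k(59)) = √(-860 + (-2 + 2*59)) = √(-860 + (-2 + 118)) = √(-860 + 116) = √(-744) = 2*I*√186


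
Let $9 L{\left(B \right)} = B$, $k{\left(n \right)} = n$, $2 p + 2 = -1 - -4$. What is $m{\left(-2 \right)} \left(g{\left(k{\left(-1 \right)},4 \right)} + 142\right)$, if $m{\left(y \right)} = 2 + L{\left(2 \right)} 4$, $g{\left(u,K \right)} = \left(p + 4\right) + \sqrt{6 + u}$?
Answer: $\frac{3809}{9} + \frac{26 \sqrt{5}}{9} \approx 429.68$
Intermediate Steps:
$p = \frac{1}{2}$ ($p = -1 + \frac{-1 - -4}{2} = -1 + \frac{-1 + 4}{2} = -1 + \frac{1}{2} \cdot 3 = -1 + \frac{3}{2} = \frac{1}{2} \approx 0.5$)
$L{\left(B \right)} = \frac{B}{9}$
$g{\left(u,K \right)} = \frac{9}{2} + \sqrt{6 + u}$ ($g{\left(u,K \right)} = \left(\frac{1}{2} + 4\right) + \sqrt{6 + u} = \frac{9}{2} + \sqrt{6 + u}$)
$m{\left(y \right)} = \frac{26}{9}$ ($m{\left(y \right)} = 2 + \frac{1}{9} \cdot 2 \cdot 4 = 2 + \frac{2}{9} \cdot 4 = 2 + \frac{8}{9} = \frac{26}{9}$)
$m{\left(-2 \right)} \left(g{\left(k{\left(-1 \right)},4 \right)} + 142\right) = \frac{26 \left(\left(\frac{9}{2} + \sqrt{6 - 1}\right) + 142\right)}{9} = \frac{26 \left(\left(\frac{9}{2} + \sqrt{5}\right) + 142\right)}{9} = \frac{26 \left(\frac{293}{2} + \sqrt{5}\right)}{9} = \frac{3809}{9} + \frac{26 \sqrt{5}}{9}$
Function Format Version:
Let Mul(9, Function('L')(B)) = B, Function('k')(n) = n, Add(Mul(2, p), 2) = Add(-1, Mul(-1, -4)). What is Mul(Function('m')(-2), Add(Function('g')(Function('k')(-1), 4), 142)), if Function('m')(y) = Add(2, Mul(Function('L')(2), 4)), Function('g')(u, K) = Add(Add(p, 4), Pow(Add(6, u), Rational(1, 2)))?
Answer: Add(Rational(3809, 9), Mul(Rational(26, 9), Pow(5, Rational(1, 2)))) ≈ 429.68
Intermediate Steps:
p = Rational(1, 2) (p = Add(-1, Mul(Rational(1, 2), Add(-1, Mul(-1, -4)))) = Add(-1, Mul(Rational(1, 2), Add(-1, 4))) = Add(-1, Mul(Rational(1, 2), 3)) = Add(-1, Rational(3, 2)) = Rational(1, 2) ≈ 0.50000)
Function('L')(B) = Mul(Rational(1, 9), B)
Function('g')(u, K) = Add(Rational(9, 2), Pow(Add(6, u), Rational(1, 2))) (Function('g')(u, K) = Add(Add(Rational(1, 2), 4), Pow(Add(6, u), Rational(1, 2))) = Add(Rational(9, 2), Pow(Add(6, u), Rational(1, 2))))
Function('m')(y) = Rational(26, 9) (Function('m')(y) = Add(2, Mul(Mul(Rational(1, 9), 2), 4)) = Add(2, Mul(Rational(2, 9), 4)) = Add(2, Rational(8, 9)) = Rational(26, 9))
Mul(Function('m')(-2), Add(Function('g')(Function('k')(-1), 4), 142)) = Mul(Rational(26, 9), Add(Add(Rational(9, 2), Pow(Add(6, -1), Rational(1, 2))), 142)) = Mul(Rational(26, 9), Add(Add(Rational(9, 2), Pow(5, Rational(1, 2))), 142)) = Mul(Rational(26, 9), Add(Rational(293, 2), Pow(5, Rational(1, 2)))) = Add(Rational(3809, 9), Mul(Rational(26, 9), Pow(5, Rational(1, 2))))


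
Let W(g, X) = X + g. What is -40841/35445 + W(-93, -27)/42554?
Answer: -871100657/754163265 ≈ -1.1551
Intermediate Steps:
-40841/35445 + W(-93, -27)/42554 = -40841/35445 + (-27 - 93)/42554 = -40841*1/35445 - 120*1/42554 = -40841/35445 - 60/21277 = -871100657/754163265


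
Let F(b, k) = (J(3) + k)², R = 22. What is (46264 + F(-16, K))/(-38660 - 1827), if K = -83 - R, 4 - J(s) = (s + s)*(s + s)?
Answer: -65033/40487 ≈ -1.6063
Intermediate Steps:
J(s) = 4 - 4*s² (J(s) = 4 - (s + s)*(s + s) = 4 - 2*s*2*s = 4 - 4*s²)
K = -105 (K = -83 - 1*22 = -83 - 22 = -105)
F(b, k) = (-32 + k)² (F(b, k) = ((4 - 4*3²) + k)² = ((4 - 4*9) + k)² = ((4 - 36) + k)² = (-32 + k)²)
(46264 + F(-16, K))/(-38660 - 1827) = (46264 + (-32 - 105)²)/(-38660 - 1827) = (46264 + (-137)²)/(-40487) = (46264 + 18769)*(-1/40487) = 65033*(-1/40487) = -65033/40487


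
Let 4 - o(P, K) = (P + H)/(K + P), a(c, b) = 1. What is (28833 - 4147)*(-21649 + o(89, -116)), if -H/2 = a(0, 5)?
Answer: -4808240336/9 ≈ -5.3425e+8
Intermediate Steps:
H = -2 (H = -2*1 = -2)
o(P, K) = 4 - (-2 + P)/(K + P) (o(P, K) = 4 - (P - 2)/(K + P) = 4 - (-2 + P)/(K + P))
(28833 - 4147)*(-21649 + o(89, -116)) = (28833 - 4147)*(-21649 + (2 + 3*89 + 4*(-116))/(-116 + 89)) = 24686*(-21649 + (2 + 267 - 464)/(-27)) = 24686*(-21649 - 1/27*(-195)) = 24686*(-21649 + 65/9) = 24686*(-194776/9) = -4808240336/9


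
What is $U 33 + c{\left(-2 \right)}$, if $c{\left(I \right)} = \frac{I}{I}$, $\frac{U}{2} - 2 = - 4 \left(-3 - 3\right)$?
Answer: $1717$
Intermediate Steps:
$U = 52$ ($U = 4 + 2 \left(- 4 \left(-3 - 3\right)\right) = 4 + 2 \left(\left(-4\right) \left(-6\right)\right) = 4 + 2 \cdot 24 = 4 + 48 = 52$)
$c{\left(I \right)} = 1$
$U 33 + c{\left(-2 \right)} = 52 \cdot 33 + 1 = 1716 + 1 = 1717$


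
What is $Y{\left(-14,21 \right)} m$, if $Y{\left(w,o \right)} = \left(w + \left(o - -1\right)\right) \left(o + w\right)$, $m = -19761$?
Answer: $-1106616$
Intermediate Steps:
$Y{\left(w,o \right)} = \left(o + w\right) \left(1 + o + w\right)$ ($Y{\left(w,o \right)} = \left(w + \left(o + 1\right)\right) \left(o + w\right) = \left(w + \left(1 + o\right)\right) \left(o + w\right) = \left(1 + o + w\right) \left(o + w\right) = \left(o + w\right) \left(1 + o + w\right)$)
$Y{\left(-14,21 \right)} m = \left(21 - 14 + 21^{2} + \left(-14\right)^{2} + 2 \cdot 21 \left(-14\right)\right) \left(-19761\right) = \left(21 - 14 + 441 + 196 - 588\right) \left(-19761\right) = 56 \left(-19761\right) = -1106616$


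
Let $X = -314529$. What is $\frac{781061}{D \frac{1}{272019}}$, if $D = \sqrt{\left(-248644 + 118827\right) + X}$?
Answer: $- \frac{212463432159 i \sqrt{444346}}{444346} \approx - 3.1873 \cdot 10^{8} i$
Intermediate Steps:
$D = i \sqrt{444346}$ ($D = \sqrt{\left(-248644 + 118827\right) - 314529} = \sqrt{-129817 - 314529} = \sqrt{-444346} = i \sqrt{444346} \approx 666.59 i$)
$\frac{781061}{D \frac{1}{272019}} = \frac{781061}{i \sqrt{444346} \cdot \frac{1}{272019}} = \frac{781061}{\frac{1}{272019} i \sqrt{444346}} = 781061 \left(- \frac{272019 i \sqrt{444346}}{444346}\right) = - \frac{212463432159 i \sqrt{444346}}{444346}$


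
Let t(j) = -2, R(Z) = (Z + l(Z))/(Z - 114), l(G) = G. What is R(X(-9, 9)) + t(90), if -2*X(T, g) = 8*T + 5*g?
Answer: -152/67 ≈ -2.2687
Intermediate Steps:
X(T, g) = -4*T - 5*g/2 (X(T, g) = -(8*T + 5*g)/2 = -(5*g + 8*T)/2 = -4*T - 5*g/2)
R(Z) = 2*Z/(-114 + Z) (R(Z) = (Z + Z)/(Z - 114) = (2*Z)/(-114 + Z) = 2*Z/(-114 + Z))
R(X(-9, 9)) + t(90) = 2*(-4*(-9) - 5/2*9)/(-114 + (-4*(-9) - 5/2*9)) - 2 = 2*(36 - 45/2)/(-114 + (36 - 45/2)) - 2 = 2*(27/2)/(-114 + 27/2) - 2 = 2*(27/2)/(-201/2) - 2 = 2*(27/2)*(-2/201) - 2 = -18/67 - 2 = -152/67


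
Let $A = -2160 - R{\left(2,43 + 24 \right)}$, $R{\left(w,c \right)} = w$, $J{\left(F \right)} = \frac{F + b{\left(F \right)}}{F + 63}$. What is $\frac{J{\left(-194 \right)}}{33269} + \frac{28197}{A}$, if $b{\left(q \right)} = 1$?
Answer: $- \frac{122888847817}{9422512718} \approx -13.042$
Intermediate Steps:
$J{\left(F \right)} = \frac{1 + F}{63 + F}$ ($J{\left(F \right)} = \frac{F + 1}{F + 63} = \frac{1 + F}{63 + F}$)
$A = -2162$ ($A = -2160 - 2 = -2162$)
$\frac{J{\left(-194 \right)}}{33269} + \frac{28197}{A} = \frac{\frac{1}{63 - 194} \left(1 - 194\right)}{33269} + \frac{28197}{-2162} = \frac{1}{-131} \left(-193\right) \frac{1}{33269} + 28197 \left(- \frac{1}{2162}\right) = \left(- \frac{1}{131}\right) \left(-193\right) \frac{1}{33269} - \frac{28197}{2162} = \frac{193}{131} \cdot \frac{1}{33269} - \frac{28197}{2162} = \frac{193}{4358239} - \frac{28197}{2162} = - \frac{122888847817}{9422512718}$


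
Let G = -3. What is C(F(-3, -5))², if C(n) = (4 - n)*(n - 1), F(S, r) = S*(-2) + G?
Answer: 4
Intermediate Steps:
F(S, r) = -3 - 2*S (F(S, r) = S*(-2) - 3 = -2*S - 3 = -3 - 2*S)
C(n) = (-1 + n)*(4 - n) (C(n) = (4 - n)*(-1 + n) = (-1 + n)*(4 - n))
C(F(-3, -5))² = (-4 - (-3 - 2*(-3))² + 5*(-3 - 2*(-3)))² = (-4 - (-3 + 6)² + 5*(-3 + 6))² = (-4 - 1*3² + 5*3)² = (-4 - 1*9 + 15)² = (-4 - 9 + 15)² = 2² = 4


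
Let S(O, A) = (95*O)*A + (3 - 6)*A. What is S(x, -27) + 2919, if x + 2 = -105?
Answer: 277455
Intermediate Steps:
x = -107 (x = -2 - 105 = -107)
S(O, A) = -3*A + 95*A*O (S(O, A) = 95*A*O - 3*A = -3*A + 95*A*O)
S(x, -27) + 2919 = -27*(-3 + 95*(-107)) + 2919 = -27*(-3 - 10165) + 2919 = -27*(-10168) + 2919 = 274536 + 2919 = 277455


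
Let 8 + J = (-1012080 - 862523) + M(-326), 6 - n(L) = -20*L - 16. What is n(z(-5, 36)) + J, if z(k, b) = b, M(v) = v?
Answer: -1874195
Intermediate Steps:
n(L) = 22 + 20*L (n(L) = 6 - (-20*L - 16) = 6 - (-16 - 20*L) = 6 + (16 + 20*L) = 22 + 20*L)
J = -1874937 (J = -8 + ((-1012080 - 862523) - 326) = -8 + (-1874603 - 326) = -8 - 1874929 = -1874937)
n(z(-5, 36)) + J = (22 + 20*36) - 1874937 = (22 + 720) - 1874937 = 742 - 1874937 = -1874195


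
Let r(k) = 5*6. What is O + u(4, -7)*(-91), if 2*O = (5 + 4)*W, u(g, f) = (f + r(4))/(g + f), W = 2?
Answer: 2120/3 ≈ 706.67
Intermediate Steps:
r(k) = 30
u(g, f) = (30 + f)/(f + g) (u(g, f) = (f + 30)/(g + f) = (30 + f)/(f + g))
O = 9 (O = ((5 + 4)*2)/2 = (9*2)/2 = (1/2)*18 = 9)
O + u(4, -7)*(-91) = 9 + ((30 - 7)/(-7 + 4))*(-91) = 9 + (23/(-3))*(-91) = 9 - 1/3*23*(-91) = 9 - 23/3*(-91) = 9 + 2093/3 = 2120/3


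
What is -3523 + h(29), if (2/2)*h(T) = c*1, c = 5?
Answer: -3518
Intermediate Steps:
h(T) = 5 (h(T) = 5*1 = 5)
-3523 + h(29) = -3523 + 5 = -3518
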